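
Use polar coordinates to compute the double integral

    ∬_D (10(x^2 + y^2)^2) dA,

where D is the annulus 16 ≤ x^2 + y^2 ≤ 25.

The region D is 4 ≤ r ≤ 5, 0 ≤ θ ≤ 2π in polar coordinates, where x = r cos(θ), y = r sin(θ), and dA = r dr dθ.

Under the substitution, the integrand becomes 10r^4, so

    ∬_D (10(x^2 + y^2)^2) dA = ∫_{0}^{2π} ∫_{4}^{5} (10r^4) · r dr dθ.

Inner integral (in r): ∫_{4}^{5} (10r^4) · r dr = 19215.

Outer integral (in θ): ∫_{0}^{2π} (19215) dθ = 38430π.

Therefore ∬_D (10(x^2 + y^2)^2) dA = 38430π.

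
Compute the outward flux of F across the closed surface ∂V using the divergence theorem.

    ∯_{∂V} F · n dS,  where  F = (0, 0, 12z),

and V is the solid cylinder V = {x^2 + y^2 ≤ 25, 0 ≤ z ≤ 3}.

By the divergence theorem,

    ∯_{∂V} F · n dS = ∭_V (∇ · F) dV.

Compute the divergence:
    ∇ · F = ∂F_x/∂x + ∂F_y/∂y + ∂F_z/∂z = 0 + 0 + 12 = 12.

In cylindrical coordinates, x = r cos(θ), y = r sin(θ), z = z, dV = r dr dθ dz, with 0 ≤ r ≤ 5, 0 ≤ θ ≤ 2π, 0 ≤ z ≤ 3.

The integrand, after substitution and multiplying by the volume element, becomes (12) · r, so

    ∭_V (∇·F) dV = ∫_0^{2π} ∫_0^{5} ∫_0^{3} (12) · r dz dr dθ.

Inner (z from 0 to 3): 36r.
Middle (r from 0 to 5): 450.
Outer (θ from 0 to 2π): 900π.

Therefore ∯_{∂V} F · n dS = 900π.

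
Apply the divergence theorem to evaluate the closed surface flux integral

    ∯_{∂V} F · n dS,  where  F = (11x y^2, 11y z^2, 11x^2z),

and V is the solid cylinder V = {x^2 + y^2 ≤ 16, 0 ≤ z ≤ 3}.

By the divergence theorem,

    ∯_{∂V} F · n dS = ∭_V (∇ · F) dV.

Compute the divergence:
    ∇ · F = ∂F_x/∂x + ∂F_y/∂y + ∂F_z/∂z = 11y^2 + 11z^2 + 11x^2 = 11x^2 + 11y^2 + 11z^2.

In cylindrical coordinates, x = r cos(θ), y = r sin(θ), z = z, dV = r dr dθ dz, with 0 ≤ r ≤ 4, 0 ≤ θ ≤ 2π, 0 ≤ z ≤ 3.

The integrand, after substitution and multiplying by the volume element, becomes (11r^2 + 11z^2) · r, so

    ∭_V (∇·F) dV = ∫_0^{2π} ∫_0^{4} ∫_0^{3} (11r^2 + 11z^2) · r dz dr dθ.

Inner (z from 0 to 3): 33r (r^2 + 3).
Middle (r from 0 to 4): 2904.
Outer (θ from 0 to 2π): 5808π.

Therefore ∯_{∂V} F · n dS = 5808π.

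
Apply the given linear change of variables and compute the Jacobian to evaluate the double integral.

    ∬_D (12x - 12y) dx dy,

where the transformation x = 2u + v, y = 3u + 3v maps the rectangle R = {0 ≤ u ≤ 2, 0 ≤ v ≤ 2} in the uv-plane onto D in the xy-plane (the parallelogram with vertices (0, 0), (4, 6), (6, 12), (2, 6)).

Compute the Jacobian determinant of (x, y) with respect to (u, v):

    ∂(x,y)/∂(u,v) = | 2  1 | = (2)(3) - (1)(3) = 3.
                   | 3  3 |

Its absolute value is |J| = 3 (the area scaling factor).

Substituting x = 2u + v, y = 3u + 3v into the integrand,

    12x - 12y → -12u - 24v,

so the integral becomes

    ∬_R (-12u - 24v) · |J| du dv = ∫_0^2 ∫_0^2 (-36u - 72v) dv du.

Inner (v): -72u - 144.
Outer (u): -432.

Therefore ∬_D (12x - 12y) dx dy = -432.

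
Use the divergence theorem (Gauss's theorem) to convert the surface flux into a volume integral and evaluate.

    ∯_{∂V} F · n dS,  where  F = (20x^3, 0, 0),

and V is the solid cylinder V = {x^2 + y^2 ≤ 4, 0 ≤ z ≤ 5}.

By the divergence theorem,

    ∯_{∂V} F · n dS = ∭_V (∇ · F) dV.

Compute the divergence:
    ∇ · F = ∂F_x/∂x + ∂F_y/∂y + ∂F_z/∂z = 60x^2 + 0 + 0 = 60x^2.

In cylindrical coordinates, x = r cos(θ), y = r sin(θ), z = z, dV = r dr dθ dz, with 0 ≤ r ≤ 2, 0 ≤ θ ≤ 2π, 0 ≤ z ≤ 5.

The integrand, after substitution and multiplying by the volume element, becomes (60r^2cos(θ)^2) · r, so

    ∭_V (∇·F) dV = ∫_0^{2π} ∫_0^{2} ∫_0^{5} (60r^2cos(θ)^2) · r dz dr dθ.

Inner (z from 0 to 5): 300r^3cos(θ)^2.
Middle (r from 0 to 2): 1200cos(θ)^2.
Outer (θ from 0 to 2π): 1200π.

Therefore ∯_{∂V} F · n dS = 1200π.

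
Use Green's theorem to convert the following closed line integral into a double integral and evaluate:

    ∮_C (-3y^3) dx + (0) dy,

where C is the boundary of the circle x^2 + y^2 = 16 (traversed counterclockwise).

Green's theorem converts the closed line integral into a double integral over the enclosed region D:

    ∮_C P dx + Q dy = ∬_D (∂Q/∂x - ∂P/∂y) dA.

Here P = -3y^3, Q = 0, so

    ∂Q/∂x = 0,    ∂P/∂y = -9y^2,
    ∂Q/∂x - ∂P/∂y = 9y^2.

D is the region x^2 + y^2 ≤ 16. Evaluating the double integral:

In polar coordinates (x = r cos θ, y = r sin θ, dA = r dr dθ) the integrand becomes 9r^2sin(θ)^2, so

    ∬_D (9y^2) dA = ∫_0^{2π} ∫_0^{4} (9r^2sin(θ)^2) · r dr dθ.

Inner (r from 0 to 4): 576sin(θ)^2.
Outer (θ from 0 to 2π): 576π.

Therefore ∮_C P dx + Q dy = 576π.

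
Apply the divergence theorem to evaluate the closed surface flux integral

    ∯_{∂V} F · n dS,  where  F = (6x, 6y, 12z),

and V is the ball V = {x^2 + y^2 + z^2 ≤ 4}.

By the divergence theorem,

    ∯_{∂V} F · n dS = ∭_V (∇ · F) dV.

Compute the divergence:
    ∇ · F = ∂F_x/∂x + ∂F_y/∂y + ∂F_z/∂z = 6 + 6 + 12 = 24.

In spherical coordinates, x = ρ sin(φ) cos(θ), y = ρ sin(φ) sin(θ), z = ρ cos(φ), dV = ρ^2 sin(φ) dρ dφ dθ, with 0 ≤ ρ ≤ 2, 0 ≤ φ ≤ π, 0 ≤ θ ≤ 2π.

The integrand, after substitution and multiplying by the volume element, becomes (24) · ρ^2 sin(φ), so

    ∭_V (∇·F) dV = ∫_0^{2π} ∫_0^{π} ∫_0^{2} (24) · ρ^2 sin(φ) dρ dφ dθ.

Inner (ρ from 0 to 2): 64sin(φ).
Middle (φ from 0 to π): 128.
Outer (θ from 0 to 2π): 256π.

Therefore ∯_{∂V} F · n dS = 256π.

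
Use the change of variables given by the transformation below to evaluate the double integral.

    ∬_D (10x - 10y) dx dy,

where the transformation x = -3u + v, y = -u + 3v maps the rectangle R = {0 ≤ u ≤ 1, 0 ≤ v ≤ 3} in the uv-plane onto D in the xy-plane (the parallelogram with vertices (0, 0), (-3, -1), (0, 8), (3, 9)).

Compute the Jacobian determinant of (x, y) with respect to (u, v):

    ∂(x,y)/∂(u,v) = | -3  1 | = (-3)(3) - (1)(-1) = -8.
                   | -1  3 |

Its absolute value is |J| = 8 (the area scaling factor).

Substituting x = -3u + v, y = -u + 3v into the integrand,

    10x - 10y → -20u - 20v,

so the integral becomes

    ∬_R (-20u - 20v) · |J| du dv = ∫_0^1 ∫_0^3 (-160u - 160v) dv du.

Inner (v): -480u - 720.
Outer (u): -960.

Therefore ∬_D (10x - 10y) dx dy = -960.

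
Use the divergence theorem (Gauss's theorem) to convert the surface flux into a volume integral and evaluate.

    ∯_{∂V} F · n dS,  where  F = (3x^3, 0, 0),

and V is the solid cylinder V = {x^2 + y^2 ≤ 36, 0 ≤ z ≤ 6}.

By the divergence theorem,

    ∯_{∂V} F · n dS = ∭_V (∇ · F) dV.

Compute the divergence:
    ∇ · F = ∂F_x/∂x + ∂F_y/∂y + ∂F_z/∂z = 9x^2 + 0 + 0 = 9x^2.

In cylindrical coordinates, x = r cos(θ), y = r sin(θ), z = z, dV = r dr dθ dz, with 0 ≤ r ≤ 6, 0 ≤ θ ≤ 2π, 0 ≤ z ≤ 6.

The integrand, after substitution and multiplying by the volume element, becomes (9r^2cos(θ)^2) · r, so

    ∭_V (∇·F) dV = ∫_0^{2π} ∫_0^{6} ∫_0^{6} (9r^2cos(θ)^2) · r dz dr dθ.

Inner (z from 0 to 6): 54r^3cos(θ)^2.
Middle (r from 0 to 6): 17496cos(θ)^2.
Outer (θ from 0 to 2π): 17496π.

Therefore ∯_{∂V} F · n dS = 17496π.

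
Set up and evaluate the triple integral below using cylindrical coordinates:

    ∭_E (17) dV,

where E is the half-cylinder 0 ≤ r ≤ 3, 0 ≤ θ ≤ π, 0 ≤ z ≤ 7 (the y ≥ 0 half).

In cylindrical coordinates, x = r cos(θ), y = r sin(θ), z = z, and dV = r dr dθ dz.

The integrand becomes 17, so

    ∭_E (17) dV = ∫_{0}^{π} ∫_{0}^{3} ∫_{0}^{7} (17) · r dz dr dθ.

Inner (z): 119r.
Middle (r from 0 to 3): 1071/2.
Outer (θ): 1071π/2.

Therefore the triple integral equals 1071π/2.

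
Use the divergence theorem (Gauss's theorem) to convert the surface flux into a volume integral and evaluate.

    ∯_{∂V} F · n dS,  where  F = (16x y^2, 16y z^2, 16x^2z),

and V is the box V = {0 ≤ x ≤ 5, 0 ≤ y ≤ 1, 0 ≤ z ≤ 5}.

By the divergence theorem,

    ∯_{∂V} F · n dS = ∭_V (∇ · F) dV.

Compute the divergence:
    ∇ · F = ∂F_x/∂x + ∂F_y/∂y + ∂F_z/∂z = 16y^2 + 16z^2 + 16x^2 = 16x^2 + 16y^2 + 16z^2.

V is a rectangular box, so dV = dx dy dz with 0 ≤ x ≤ 5, 0 ≤ y ≤ 1, 0 ≤ z ≤ 5.

Integrate (16x^2 + 16y^2 + 16z^2) over V as an iterated integral:

    ∭_V (∇·F) dV = ∫_0^{5} ∫_0^{1} ∫_0^{5} (16x^2 + 16y^2 + 16z^2) dz dy dx.

Inner (z from 0 to 5): 80x^2 + 80y^2 + 2000/3.
Middle (y from 0 to 1): 80x^2 + 2080/3.
Outer (x from 0 to 5): 6800.

Therefore ∯_{∂V} F · n dS = 6800.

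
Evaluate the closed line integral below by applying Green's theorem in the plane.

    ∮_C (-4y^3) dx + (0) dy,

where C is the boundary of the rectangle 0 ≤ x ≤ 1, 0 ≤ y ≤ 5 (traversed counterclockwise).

Green's theorem converts the closed line integral into a double integral over the enclosed region D:

    ∮_C P dx + Q dy = ∬_D (∂Q/∂x - ∂P/∂y) dA.

Here P = -4y^3, Q = 0, so

    ∂Q/∂x = 0,    ∂P/∂y = -12y^2,
    ∂Q/∂x - ∂P/∂y = 12y^2.

D is the region 0 ≤ x ≤ 1, 0 ≤ y ≤ 5. Evaluating the double integral:

    ∬_D (12y^2) dA = ∫_0^{1} ∫_0^{5} (12y^2) dy dx.

Inner (y from 0 to 5): 500.
Outer (x from 0 to 1): 500.

Therefore ∮_C P dx + Q dy = 500.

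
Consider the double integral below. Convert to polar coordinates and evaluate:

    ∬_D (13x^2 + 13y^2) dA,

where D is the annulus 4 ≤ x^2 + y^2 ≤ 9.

The region D is 2 ≤ r ≤ 3, 0 ≤ θ ≤ 2π in polar coordinates, where x = r cos(θ), y = r sin(θ), and dA = r dr dθ.

Under the substitution, the integrand becomes 13r^2, so

    ∬_D (13x^2 + 13y^2) dA = ∫_{0}^{2π} ∫_{2}^{3} (13r^2) · r dr dθ.

Inner integral (in r): ∫_{2}^{3} (13r^2) · r dr = 845/4.

Outer integral (in θ): ∫_{0}^{2π} (845/4) dθ = 845π/2.

Therefore ∬_D (13x^2 + 13y^2) dA = 845π/2.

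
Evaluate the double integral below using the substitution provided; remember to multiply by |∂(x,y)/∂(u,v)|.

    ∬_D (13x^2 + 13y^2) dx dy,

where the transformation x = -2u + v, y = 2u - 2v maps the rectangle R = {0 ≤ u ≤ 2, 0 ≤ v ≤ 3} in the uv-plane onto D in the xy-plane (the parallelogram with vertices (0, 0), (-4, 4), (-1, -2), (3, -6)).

Compute the Jacobian determinant of (x, y) with respect to (u, v):

    ∂(x,y)/∂(u,v) = | -2  1 | = (-2)(-2) - (1)(2) = 2.
                   | 2  -2 |

Its absolute value is |J| = 2 (the area scaling factor).

Substituting x = -2u + v, y = 2u - 2v into the integrand,

    13x^2 + 13y^2 → 104u^2 - 156u v + 65v^2,

so the integral becomes

    ∬_R (104u^2 - 156u v + 65v^2) · |J| du dv = ∫_0^2 ∫_0^3 (208u^2 - 312u v + 130v^2) dv du.

Inner (v): 624u^2 - 1404u + 1170.
Outer (u): 1196.

Therefore ∬_D (13x^2 + 13y^2) dx dy = 1196.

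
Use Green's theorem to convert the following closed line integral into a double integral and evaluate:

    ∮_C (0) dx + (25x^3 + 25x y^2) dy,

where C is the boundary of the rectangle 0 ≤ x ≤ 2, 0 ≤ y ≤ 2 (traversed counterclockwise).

Green's theorem converts the closed line integral into a double integral over the enclosed region D:

    ∮_C P dx + Q dy = ∬_D (∂Q/∂x - ∂P/∂y) dA.

Here P = 0, Q = 25x^3 + 25x y^2, so

    ∂Q/∂x = 75x^2 + 25y^2,    ∂P/∂y = 0,
    ∂Q/∂x - ∂P/∂y = 75x^2 + 25y^2.

D is the region 0 ≤ x ≤ 2, 0 ≤ y ≤ 2. Evaluating the double integral:

    ∬_D (75x^2 + 25y^2) dA = ∫_0^{2} ∫_0^{2} (75x^2 + 25y^2) dy dx.

Inner (y from 0 to 2): 150x^2 + 200/3.
Outer (x from 0 to 2): 1600/3.

Therefore ∮_C P dx + Q dy = 1600/3.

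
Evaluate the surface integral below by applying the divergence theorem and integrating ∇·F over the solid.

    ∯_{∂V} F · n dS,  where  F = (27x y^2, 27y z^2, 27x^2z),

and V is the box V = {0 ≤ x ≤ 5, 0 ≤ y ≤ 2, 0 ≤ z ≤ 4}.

By the divergence theorem,

    ∯_{∂V} F · n dS = ∭_V (∇ · F) dV.

Compute the divergence:
    ∇ · F = ∂F_x/∂x + ∂F_y/∂y + ∂F_z/∂z = 27y^2 + 27z^2 + 27x^2 = 27x^2 + 27y^2 + 27z^2.

V is a rectangular box, so dV = dx dy dz with 0 ≤ x ≤ 5, 0 ≤ y ≤ 2, 0 ≤ z ≤ 4.

Integrate (27x^2 + 27y^2 + 27z^2) over V as an iterated integral:

    ∭_V (∇·F) dV = ∫_0^{5} ∫_0^{2} ∫_0^{4} (27x^2 + 27y^2 + 27z^2) dz dy dx.

Inner (z from 0 to 4): 108x^2 + 108y^2 + 576.
Middle (y from 0 to 2): 216x^2 + 1440.
Outer (x from 0 to 5): 16200.

Therefore ∯_{∂V} F · n dS = 16200.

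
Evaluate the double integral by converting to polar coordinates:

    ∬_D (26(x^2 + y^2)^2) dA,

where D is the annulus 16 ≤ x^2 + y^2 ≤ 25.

The region D is 4 ≤ r ≤ 5, 0 ≤ θ ≤ 2π in polar coordinates, where x = r cos(θ), y = r sin(θ), and dA = r dr dθ.

Under the substitution, the integrand becomes 26r^4, so

    ∬_D (26(x^2 + y^2)^2) dA = ∫_{0}^{2π} ∫_{4}^{5} (26r^4) · r dr dθ.

Inner integral (in r): ∫_{4}^{5} (26r^4) · r dr = 49959.

Outer integral (in θ): ∫_{0}^{2π} (49959) dθ = 99918π.

Therefore ∬_D (26(x^2 + y^2)^2) dA = 99918π.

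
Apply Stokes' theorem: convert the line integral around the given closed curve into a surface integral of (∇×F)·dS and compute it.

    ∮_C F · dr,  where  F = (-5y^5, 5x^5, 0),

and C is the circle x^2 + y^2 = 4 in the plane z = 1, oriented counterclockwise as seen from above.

Let S be the flat disk x^2 + y^2 ≤ 4 in the plane z = 1, with upward unit normal n̂ = ẑ. By Stokes' theorem,

    ∮_C F · dr = ∬_S (∇ × F) · n̂ dS = ∬_D (curl F)_z dA,

where D is the disk x^2 + y^2 ≤ 4.

Compute the curl of F = (-5y^5, 5x^5, 0):
    (∇ × F)_x = ∂F_z/∂y - ∂F_y/∂z = 0,
    (∇ × F)_y = ∂F_x/∂z - ∂F_z/∂x = 0,
    (∇ × F)_z = ∂F_y/∂x - ∂F_x/∂y = 25x^4 + 25y^4.

On z = 1, (curl F)_z = 25x^4 + 25y^4.

Convert to polar (x = r cos θ, y = r sin θ, dA = r dr dθ); the integrand becomes 25r^4(sin(θ)^4 + cos(θ)^4), so

    ∬_D (curl F)_z dA = ∫_0^{2π} ∫_0^{2} (25r^4(sin(θ)^4 + cos(θ)^4)) · r dr dθ.

Inner (r from 0 to 2): 800sin(θ)^4/3 + 800cos(θ)^4/3.
Outer (θ from 0 to 2π): 400π.

Therefore ∮_C F · dr = 400π.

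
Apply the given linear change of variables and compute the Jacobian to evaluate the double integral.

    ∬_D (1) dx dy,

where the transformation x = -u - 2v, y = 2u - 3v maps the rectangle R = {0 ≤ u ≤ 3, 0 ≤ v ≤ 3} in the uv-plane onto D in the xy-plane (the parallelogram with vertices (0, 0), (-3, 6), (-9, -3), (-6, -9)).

Compute the Jacobian determinant of (x, y) with respect to (u, v):

    ∂(x,y)/∂(u,v) = | -1  -2 | = (-1)(-3) - (-2)(2) = 7.
                   | 2  -3 |

Its absolute value is |J| = 7 (the area scaling factor).

Substituting x = -u - 2v, y = 2u - 3v into the integrand,

    1 → 1,

so the integral becomes

    ∬_R (1) · |J| du dv = ∫_0^3 ∫_0^3 (7) dv du.

Inner (v): 21.
Outer (u): 63.

Therefore ∬_D (1) dx dy = 63.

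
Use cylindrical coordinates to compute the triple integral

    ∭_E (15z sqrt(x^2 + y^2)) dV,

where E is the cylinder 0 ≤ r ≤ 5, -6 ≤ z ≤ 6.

In cylindrical coordinates, x = r cos(θ), y = r sin(θ), z = z, and dV = r dr dθ dz.

The integrand becomes 15r z, so

    ∭_E (15z sqrt(x^2 + y^2)) dV = ∫_{0}^{2π} ∫_{0}^{5} ∫_{-6}^{6} (15r z) · r dz dr dθ.

Inner (z): 0.
Middle (r from 0 to 5): 0.
Outer (θ): 0.

Therefore the triple integral equals 0.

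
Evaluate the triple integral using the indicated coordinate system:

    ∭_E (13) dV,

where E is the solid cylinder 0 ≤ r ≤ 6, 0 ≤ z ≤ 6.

In cylindrical coordinates, x = r cos(θ), y = r sin(θ), z = z, and dV = r dr dθ dz.

The integrand becomes 13, so

    ∭_E (13) dV = ∫_{0}^{2π} ∫_{0}^{6} ∫_{0}^{6} (13) · r dz dr dθ.

Inner (z): 78r.
Middle (r from 0 to 6): 1404.
Outer (θ): 2808π.

Therefore the triple integral equals 2808π.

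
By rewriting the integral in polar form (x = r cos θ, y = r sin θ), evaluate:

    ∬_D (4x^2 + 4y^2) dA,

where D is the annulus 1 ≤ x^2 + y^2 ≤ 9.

The region D is 1 ≤ r ≤ 3, 0 ≤ θ ≤ 2π in polar coordinates, where x = r cos(θ), y = r sin(θ), and dA = r dr dθ.

Under the substitution, the integrand becomes 4r^2, so

    ∬_D (4x^2 + 4y^2) dA = ∫_{0}^{2π} ∫_{1}^{3} (4r^2) · r dr dθ.

Inner integral (in r): ∫_{1}^{3} (4r^2) · r dr = 80.

Outer integral (in θ): ∫_{0}^{2π} (80) dθ = 160π.

Therefore ∬_D (4x^2 + 4y^2) dA = 160π.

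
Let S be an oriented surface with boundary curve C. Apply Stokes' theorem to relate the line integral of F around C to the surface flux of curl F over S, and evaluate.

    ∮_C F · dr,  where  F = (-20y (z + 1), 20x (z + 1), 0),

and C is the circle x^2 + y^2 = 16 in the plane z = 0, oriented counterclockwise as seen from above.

Let S be the flat disk x^2 + y^2 ≤ 16 in the plane z = 0, with upward unit normal n̂ = ẑ. By Stokes' theorem,

    ∮_C F · dr = ∬_S (∇ × F) · n̂ dS = ∬_D (curl F)_z dA,

where D is the disk x^2 + y^2 ≤ 16.

Compute the curl of F = (-20y (z + 1), 20x (z + 1), 0):
    (∇ × F)_x = ∂F_z/∂y - ∂F_y/∂z = -20x,
    (∇ × F)_y = ∂F_x/∂z - ∂F_z/∂x = -20y,
    (∇ × F)_z = ∂F_y/∂x - ∂F_x/∂y = 40z + 40.

On z = 0, (curl F)_z = 40.

Convert to polar (x = r cos θ, y = r sin θ, dA = r dr dθ); the integrand becomes 40, so

    ∬_D (curl F)_z dA = ∫_0^{2π} ∫_0^{4} (40) · r dr dθ.

Inner (r from 0 to 4): 320.
Outer (θ from 0 to 2π): 640π.

Therefore ∮_C F · dr = 640π.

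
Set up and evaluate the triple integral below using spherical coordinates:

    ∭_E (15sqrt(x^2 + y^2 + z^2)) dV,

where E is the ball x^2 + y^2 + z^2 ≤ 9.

In spherical coordinates, x = ρ sin(φ) cos(θ), y = ρ sin(φ) sin(θ), z = ρ cos(φ), and dV = ρ^2 sin(φ) dρ dφ dθ.

The integrand becomes 15ρ, so

    ∭_E (15sqrt(x^2 + y^2 + z^2)) dV = ∫_{0}^{2π} ∫_{0}^{π} ∫_{0}^{3} (15ρ) · ρ^2 sin(φ) dρ dφ dθ.

Inner (ρ): 1215sin(φ)/4.
Middle (φ): 1215/2.
Outer (θ): 1215π.

Therefore the triple integral equals 1215π.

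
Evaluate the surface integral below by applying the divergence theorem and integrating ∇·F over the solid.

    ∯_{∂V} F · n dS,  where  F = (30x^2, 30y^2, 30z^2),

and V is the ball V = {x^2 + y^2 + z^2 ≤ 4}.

By the divergence theorem,

    ∯_{∂V} F · n dS = ∭_V (∇ · F) dV.

Compute the divergence:
    ∇ · F = ∂F_x/∂x + ∂F_y/∂y + ∂F_z/∂z = 60x + 60y + 60z.

In spherical coordinates, x = ρ sin(φ) cos(θ), y = ρ sin(φ) sin(θ), z = ρ cos(φ), dV = ρ^2 sin(φ) dρ dφ dθ, with 0 ≤ ρ ≤ 2, 0 ≤ φ ≤ π, 0 ≤ θ ≤ 2π.

The integrand, after substitution and multiplying by the volume element, becomes (60ρ (sqrt(2)sin(φ)sin(θ + π/4) + cos(φ))) · ρ^2 sin(φ), so

    ∭_V (∇·F) dV = ∫_0^{2π} ∫_0^{π} ∫_0^{2} (60ρ (sqrt(2)sin(φ)sin(θ + π/4) + cos(φ))) · ρ^2 sin(φ) dρ dφ dθ.

Inner (ρ from 0 to 2): 240(sqrt(2)sin(φ)sin(θ + π/4) + cos(φ))sin(φ).
Middle (φ from 0 to π): 120sqrt(2)π sin(θ + π/4).
Outer (θ from 0 to 2π): 0.

Therefore ∯_{∂V} F · n dS = 0.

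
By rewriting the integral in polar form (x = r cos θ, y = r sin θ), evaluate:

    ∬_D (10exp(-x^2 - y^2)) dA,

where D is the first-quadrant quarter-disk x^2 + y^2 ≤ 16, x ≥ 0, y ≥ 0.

The region D is 0 ≤ r ≤ 4, 0 ≤ θ ≤ π/2 in polar coordinates, where x = r cos(θ), y = r sin(θ), and dA = r dr dθ.

Under the substitution, the integrand becomes 10exp(-r^2), so

    ∬_D (10exp(-x^2 - y^2)) dA = ∫_{0}^{π/2} ∫_{0}^{4} (10exp(-r^2)) · r dr dθ.

Inner integral (in r): ∫_{0}^{4} (10exp(-r^2)) · r dr = 5 - 5exp(-16).

Outer integral (in θ): ∫_{0}^{π/2} (5 - 5exp(-16)) dθ = -5π (1 - exp(16))exp(-16)/2.

Therefore ∬_D (10exp(-x^2 - y^2)) dA = -5π (1 - exp(16))exp(-16)/2.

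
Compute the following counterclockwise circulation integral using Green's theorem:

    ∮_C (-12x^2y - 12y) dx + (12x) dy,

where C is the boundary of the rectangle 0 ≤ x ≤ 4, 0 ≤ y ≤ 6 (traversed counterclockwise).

Green's theorem converts the closed line integral into a double integral over the enclosed region D:

    ∮_C P dx + Q dy = ∬_D (∂Q/∂x - ∂P/∂y) dA.

Here P = -12x^2y - 12y, Q = 12x, so

    ∂Q/∂x = 12,    ∂P/∂y = -12x^2 - 12,
    ∂Q/∂x - ∂P/∂y = 12x^2 + 24.

D is the region 0 ≤ x ≤ 4, 0 ≤ y ≤ 6. Evaluating the double integral:

    ∬_D (12x^2 + 24) dA = ∫_0^{4} ∫_0^{6} (12x^2 + 24) dy dx.

Inner (y from 0 to 6): 72x^2 + 144.
Outer (x from 0 to 4): 2112.

Therefore ∮_C P dx + Q dy = 2112.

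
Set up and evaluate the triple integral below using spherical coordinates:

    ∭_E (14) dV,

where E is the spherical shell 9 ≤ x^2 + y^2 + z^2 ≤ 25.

In spherical coordinates, x = ρ sin(φ) cos(θ), y = ρ sin(φ) sin(θ), z = ρ cos(φ), and dV = ρ^2 sin(φ) dρ dφ dθ.

The integrand becomes 14, so

    ∭_E (14) dV = ∫_{0}^{2π} ∫_{0}^{π} ∫_{3}^{5} (14) · ρ^2 sin(φ) dρ dφ dθ.

Inner (ρ): 1372sin(φ)/3.
Middle (φ): 2744/3.
Outer (θ): 5488π/3.

Therefore the triple integral equals 5488π/3.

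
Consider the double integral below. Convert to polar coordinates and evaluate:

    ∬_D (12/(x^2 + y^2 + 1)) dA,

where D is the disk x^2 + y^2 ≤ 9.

The region D is 0 ≤ r ≤ 3, 0 ≤ θ ≤ 2π in polar coordinates, where x = r cos(θ), y = r sin(θ), and dA = r dr dθ.

Under the substitution, the integrand becomes 12/(r^2 + 1), so

    ∬_D (12/(x^2 + y^2 + 1)) dA = ∫_{0}^{2π} ∫_{0}^{3} (12/(r^2 + 1)) · r dr dθ.

Inner integral (in r): ∫_{0}^{3} (12/(r^2 + 1)) · r dr = log(1000000).

Outer integral (in θ): ∫_{0}^{2π} (log(1000000)) dθ = 12π log(10).

Therefore ∬_D (12/(x^2 + y^2 + 1)) dA = 12π log(10).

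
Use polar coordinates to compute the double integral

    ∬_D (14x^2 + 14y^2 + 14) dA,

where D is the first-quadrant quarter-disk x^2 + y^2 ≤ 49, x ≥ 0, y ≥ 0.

The region D is 0 ≤ r ≤ 7, 0 ≤ θ ≤ π/2 in polar coordinates, where x = r cos(θ), y = r sin(θ), and dA = r dr dθ.

Under the substitution, the integrand becomes 14r^2 + 14, so

    ∬_D (14x^2 + 14y^2 + 14) dA = ∫_{0}^{π/2} ∫_{0}^{7} (14r^2 + 14) · r dr dθ.

Inner integral (in r): ∫_{0}^{7} (14r^2 + 14) · r dr = 17493/2.

Outer integral (in θ): ∫_{0}^{π/2} (17493/2) dθ = 17493π/4.

Therefore ∬_D (14x^2 + 14y^2 + 14) dA = 17493π/4.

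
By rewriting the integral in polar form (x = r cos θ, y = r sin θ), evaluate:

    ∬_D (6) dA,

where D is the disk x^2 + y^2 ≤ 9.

The region D is 0 ≤ r ≤ 3, 0 ≤ θ ≤ 2π in polar coordinates, where x = r cos(θ), y = r sin(θ), and dA = r dr dθ.

Under the substitution, the integrand becomes 6, so

    ∬_D (6) dA = ∫_{0}^{2π} ∫_{0}^{3} (6) · r dr dθ.

Inner integral (in r): ∫_{0}^{3} (6) · r dr = 27.

Outer integral (in θ): ∫_{0}^{2π} (27) dθ = 54π.

Therefore ∬_D (6) dA = 54π.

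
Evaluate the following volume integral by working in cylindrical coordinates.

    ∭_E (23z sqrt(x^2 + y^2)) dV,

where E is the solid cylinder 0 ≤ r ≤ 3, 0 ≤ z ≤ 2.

In cylindrical coordinates, x = r cos(θ), y = r sin(θ), z = z, and dV = r dr dθ dz.

The integrand becomes 23r z, so

    ∭_E (23z sqrt(x^2 + y^2)) dV = ∫_{0}^{2π} ∫_{0}^{3} ∫_{0}^{2} (23r z) · r dz dr dθ.

Inner (z): 46r^2.
Middle (r from 0 to 3): 414.
Outer (θ): 828π.

Therefore the triple integral equals 828π.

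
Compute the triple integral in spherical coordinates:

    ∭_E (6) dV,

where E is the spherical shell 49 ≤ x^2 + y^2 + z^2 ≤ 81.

In spherical coordinates, x = ρ sin(φ) cos(θ), y = ρ sin(φ) sin(θ), z = ρ cos(φ), and dV = ρ^2 sin(φ) dρ dφ dθ.

The integrand becomes 6, so

    ∭_E (6) dV = ∫_{0}^{2π} ∫_{0}^{π} ∫_{7}^{9} (6) · ρ^2 sin(φ) dρ dφ dθ.

Inner (ρ): 772sin(φ).
Middle (φ): 1544.
Outer (θ): 3088π.

Therefore the triple integral equals 3088π.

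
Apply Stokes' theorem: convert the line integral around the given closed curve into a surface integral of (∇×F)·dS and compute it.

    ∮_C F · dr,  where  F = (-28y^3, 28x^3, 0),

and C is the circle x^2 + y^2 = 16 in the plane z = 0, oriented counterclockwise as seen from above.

Let S be the flat disk x^2 + y^2 ≤ 16 in the plane z = 0, with upward unit normal n̂ = ẑ. By Stokes' theorem,

    ∮_C F · dr = ∬_S (∇ × F) · n̂ dS = ∬_D (curl F)_z dA,

where D is the disk x^2 + y^2 ≤ 16.

Compute the curl of F = (-28y^3, 28x^3, 0):
    (∇ × F)_x = ∂F_z/∂y - ∂F_y/∂z = 0,
    (∇ × F)_y = ∂F_x/∂z - ∂F_z/∂x = 0,
    (∇ × F)_z = ∂F_y/∂x - ∂F_x/∂y = 84x^2 + 84y^2.

On z = 0, (curl F)_z = 84x^2 + 84y^2.

Convert to polar (x = r cos θ, y = r sin θ, dA = r dr dθ); the integrand becomes 84r^2, so

    ∬_D (curl F)_z dA = ∫_0^{2π} ∫_0^{4} (84r^2) · r dr dθ.

Inner (r from 0 to 4): 5376.
Outer (θ from 0 to 2π): 10752π.

Therefore ∮_C F · dr = 10752π.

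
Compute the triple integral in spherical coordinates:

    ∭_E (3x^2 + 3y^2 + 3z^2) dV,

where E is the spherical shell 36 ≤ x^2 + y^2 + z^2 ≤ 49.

In spherical coordinates, x = ρ sin(φ) cos(θ), y = ρ sin(φ) sin(θ), z = ρ cos(φ), and dV = ρ^2 sin(φ) dρ dφ dθ.

The integrand becomes 3ρ^2, so

    ∭_E (3x^2 + 3y^2 + 3z^2) dV = ∫_{0}^{2π} ∫_{0}^{π} ∫_{6}^{7} (3ρ^2) · ρ^2 sin(φ) dρ dφ dθ.

Inner (ρ): 27093sin(φ)/5.
Middle (φ): 54186/5.
Outer (θ): 108372π/5.

Therefore the triple integral equals 108372π/5.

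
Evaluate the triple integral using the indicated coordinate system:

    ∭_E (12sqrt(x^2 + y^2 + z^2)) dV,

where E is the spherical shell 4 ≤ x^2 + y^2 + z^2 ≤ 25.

In spherical coordinates, x = ρ sin(φ) cos(θ), y = ρ sin(φ) sin(θ), z = ρ cos(φ), and dV = ρ^2 sin(φ) dρ dφ dθ.

The integrand becomes 12ρ, so

    ∭_E (12sqrt(x^2 + y^2 + z^2)) dV = ∫_{0}^{2π} ∫_{0}^{π} ∫_{2}^{5} (12ρ) · ρ^2 sin(φ) dρ dφ dθ.

Inner (ρ): 1827sin(φ).
Middle (φ): 3654.
Outer (θ): 7308π.

Therefore the triple integral equals 7308π.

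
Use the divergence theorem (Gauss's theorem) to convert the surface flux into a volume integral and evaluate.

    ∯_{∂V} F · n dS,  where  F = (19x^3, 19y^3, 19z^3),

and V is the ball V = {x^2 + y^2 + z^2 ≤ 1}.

By the divergence theorem,

    ∯_{∂V} F · n dS = ∭_V (∇ · F) dV.

Compute the divergence:
    ∇ · F = ∂F_x/∂x + ∂F_y/∂y + ∂F_z/∂z = 57x^2 + 57y^2 + 57z^2.

In spherical coordinates, x = ρ sin(φ) cos(θ), y = ρ sin(φ) sin(θ), z = ρ cos(φ), dV = ρ^2 sin(φ) dρ dφ dθ, with 0 ≤ ρ ≤ 1, 0 ≤ φ ≤ π, 0 ≤ θ ≤ 2π.

The integrand, after substitution and multiplying by the volume element, becomes (57ρ^2) · ρ^2 sin(φ), so

    ∭_V (∇·F) dV = ∫_0^{2π} ∫_0^{π} ∫_0^{1} (57ρ^2) · ρ^2 sin(φ) dρ dφ dθ.

Inner (ρ from 0 to 1): 57sin(φ)/5.
Middle (φ from 0 to π): 114/5.
Outer (θ from 0 to 2π): 228π/5.

Therefore ∯_{∂V} F · n dS = 228π/5.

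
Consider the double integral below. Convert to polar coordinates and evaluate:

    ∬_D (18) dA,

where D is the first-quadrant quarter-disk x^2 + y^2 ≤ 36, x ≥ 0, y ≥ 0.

The region D is 0 ≤ r ≤ 6, 0 ≤ θ ≤ π/2 in polar coordinates, where x = r cos(θ), y = r sin(θ), and dA = r dr dθ.

Under the substitution, the integrand becomes 18, so

    ∬_D (18) dA = ∫_{0}^{π/2} ∫_{0}^{6} (18) · r dr dθ.

Inner integral (in r): ∫_{0}^{6} (18) · r dr = 324.

Outer integral (in θ): ∫_{0}^{π/2} (324) dθ = 162π.

Therefore ∬_D (18) dA = 162π.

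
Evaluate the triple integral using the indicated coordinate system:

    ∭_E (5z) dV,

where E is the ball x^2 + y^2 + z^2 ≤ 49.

In spherical coordinates, x = ρ sin(φ) cos(θ), y = ρ sin(φ) sin(θ), z = ρ cos(φ), and dV = ρ^2 sin(φ) dρ dφ dθ.

The integrand becomes 5ρ cos(φ), so

    ∭_E (5z) dV = ∫_{0}^{2π} ∫_{0}^{π} ∫_{0}^{7} (5ρ cos(φ)) · ρ^2 sin(φ) dρ dφ dθ.

Inner (ρ): 12005sin(2φ)/8.
Middle (φ): 0.
Outer (θ): 0.

Therefore the triple integral equals 0.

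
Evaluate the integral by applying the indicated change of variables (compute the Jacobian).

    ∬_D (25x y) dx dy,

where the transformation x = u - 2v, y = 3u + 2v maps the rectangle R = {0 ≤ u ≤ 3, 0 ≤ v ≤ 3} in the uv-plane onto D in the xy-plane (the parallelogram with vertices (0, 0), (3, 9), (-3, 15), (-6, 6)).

Compute the Jacobian determinant of (x, y) with respect to (u, v):

    ∂(x,y)/∂(u,v) = | 1  -2 | = (1)(2) - (-2)(3) = 8.
                   | 3  2 |

Its absolute value is |J| = 8 (the area scaling factor).

Substituting x = u - 2v, y = 3u + 2v into the integrand,

    25x y → 75u^2 - 100u v - 100v^2,

so the integral becomes

    ∬_R (75u^2 - 100u v - 100v^2) · |J| du dv = ∫_0^3 ∫_0^3 (600u^2 - 800u v - 800v^2) dv du.

Inner (v): 1800u^2 - 3600u - 7200.
Outer (u): -21600.

Therefore ∬_D (25x y) dx dy = -21600.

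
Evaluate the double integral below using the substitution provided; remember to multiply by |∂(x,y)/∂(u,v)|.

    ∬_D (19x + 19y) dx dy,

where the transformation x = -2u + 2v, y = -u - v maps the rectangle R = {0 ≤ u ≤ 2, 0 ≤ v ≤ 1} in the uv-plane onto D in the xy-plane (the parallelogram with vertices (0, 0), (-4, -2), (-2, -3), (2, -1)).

Compute the Jacobian determinant of (x, y) with respect to (u, v):

    ∂(x,y)/∂(u,v) = | -2  2 | = (-2)(-1) - (2)(-1) = 4.
                   | -1  -1 |

Its absolute value is |J| = 4 (the area scaling factor).

Substituting x = -2u + 2v, y = -u - v into the integrand,

    19x + 19y → -57u + 19v,

so the integral becomes

    ∬_R (-57u + 19v) · |J| du dv = ∫_0^2 ∫_0^1 (-228u + 76v) dv du.

Inner (v): 38 - 228u.
Outer (u): -380.

Therefore ∬_D (19x + 19y) dx dy = -380.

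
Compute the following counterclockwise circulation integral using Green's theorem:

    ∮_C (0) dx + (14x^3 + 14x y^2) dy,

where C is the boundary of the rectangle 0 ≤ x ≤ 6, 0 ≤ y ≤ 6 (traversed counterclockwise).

Green's theorem converts the closed line integral into a double integral over the enclosed region D:

    ∮_C P dx + Q dy = ∬_D (∂Q/∂x - ∂P/∂y) dA.

Here P = 0, Q = 14x^3 + 14x y^2, so

    ∂Q/∂x = 42x^2 + 14y^2,    ∂P/∂y = 0,
    ∂Q/∂x - ∂P/∂y = 42x^2 + 14y^2.

D is the region 0 ≤ x ≤ 6, 0 ≤ y ≤ 6. Evaluating the double integral:

    ∬_D (42x^2 + 14y^2) dA = ∫_0^{6} ∫_0^{6} (42x^2 + 14y^2) dy dx.

Inner (y from 0 to 6): 252x^2 + 1008.
Outer (x from 0 to 6): 24192.

Therefore ∮_C P dx + Q dy = 24192.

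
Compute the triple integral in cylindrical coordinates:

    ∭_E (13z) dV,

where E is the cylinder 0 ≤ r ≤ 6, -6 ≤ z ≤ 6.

In cylindrical coordinates, x = r cos(θ), y = r sin(θ), z = z, and dV = r dr dθ dz.

The integrand becomes 13z, so

    ∭_E (13z) dV = ∫_{0}^{2π} ∫_{0}^{6} ∫_{-6}^{6} (13z) · r dz dr dθ.

Inner (z): 0.
Middle (r from 0 to 6): 0.
Outer (θ): 0.

Therefore the triple integral equals 0.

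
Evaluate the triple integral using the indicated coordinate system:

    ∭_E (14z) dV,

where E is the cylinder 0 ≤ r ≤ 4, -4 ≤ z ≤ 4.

In cylindrical coordinates, x = r cos(θ), y = r sin(θ), z = z, and dV = r dr dθ dz.

The integrand becomes 14z, so

    ∭_E (14z) dV = ∫_{0}^{2π} ∫_{0}^{4} ∫_{-4}^{4} (14z) · r dz dr dθ.

Inner (z): 0.
Middle (r from 0 to 4): 0.
Outer (θ): 0.

Therefore the triple integral equals 0.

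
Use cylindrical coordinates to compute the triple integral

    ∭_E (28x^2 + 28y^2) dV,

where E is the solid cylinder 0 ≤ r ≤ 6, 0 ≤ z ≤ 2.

In cylindrical coordinates, x = r cos(θ), y = r sin(θ), z = z, and dV = r dr dθ dz.

The integrand becomes 28r^2, so

    ∭_E (28x^2 + 28y^2) dV = ∫_{0}^{2π} ∫_{0}^{6} ∫_{0}^{2} (28r^2) · r dz dr dθ.

Inner (z): 56r^3.
Middle (r from 0 to 6): 18144.
Outer (θ): 36288π.

Therefore the triple integral equals 36288π.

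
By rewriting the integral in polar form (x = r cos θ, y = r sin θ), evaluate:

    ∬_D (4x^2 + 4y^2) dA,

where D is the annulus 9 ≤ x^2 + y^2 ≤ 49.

The region D is 3 ≤ r ≤ 7, 0 ≤ θ ≤ 2π in polar coordinates, where x = r cos(θ), y = r sin(θ), and dA = r dr dθ.

Under the substitution, the integrand becomes 4r^2, so

    ∬_D (4x^2 + 4y^2) dA = ∫_{0}^{2π} ∫_{3}^{7} (4r^2) · r dr dθ.

Inner integral (in r): ∫_{3}^{7} (4r^2) · r dr = 2320.

Outer integral (in θ): ∫_{0}^{2π} (2320) dθ = 4640π.

Therefore ∬_D (4x^2 + 4y^2) dA = 4640π.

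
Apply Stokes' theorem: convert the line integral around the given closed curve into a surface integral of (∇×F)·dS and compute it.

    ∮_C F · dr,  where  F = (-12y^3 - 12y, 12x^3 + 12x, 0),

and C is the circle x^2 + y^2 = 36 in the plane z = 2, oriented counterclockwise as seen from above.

Let S be the flat disk x^2 + y^2 ≤ 36 in the plane z = 2, with upward unit normal n̂ = ẑ. By Stokes' theorem,

    ∮_C F · dr = ∬_S (∇ × F) · n̂ dS = ∬_D (curl F)_z dA,

where D is the disk x^2 + y^2 ≤ 36.

Compute the curl of F = (-12y^3 - 12y, 12x^3 + 12x, 0):
    (∇ × F)_x = ∂F_z/∂y - ∂F_y/∂z = 0,
    (∇ × F)_y = ∂F_x/∂z - ∂F_z/∂x = 0,
    (∇ × F)_z = ∂F_y/∂x - ∂F_x/∂y = 36x^2 + 36y^2 + 24.

On z = 2, (curl F)_z = 36x^2 + 36y^2 + 24.

Convert to polar (x = r cos θ, y = r sin θ, dA = r dr dθ); the integrand becomes 36r^2 + 24, so

    ∬_D (curl F)_z dA = ∫_0^{2π} ∫_0^{6} (36r^2 + 24) · r dr dθ.

Inner (r from 0 to 6): 12096.
Outer (θ from 0 to 2π): 24192π.

Therefore ∮_C F · dr = 24192π.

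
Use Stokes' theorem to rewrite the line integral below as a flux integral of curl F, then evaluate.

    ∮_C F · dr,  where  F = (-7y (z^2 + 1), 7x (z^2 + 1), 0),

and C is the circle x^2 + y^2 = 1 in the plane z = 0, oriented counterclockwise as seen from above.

Let S be the flat disk x^2 + y^2 ≤ 1 in the plane z = 0, with upward unit normal n̂ = ẑ. By Stokes' theorem,

    ∮_C F · dr = ∬_S (∇ × F) · n̂ dS = ∬_D (curl F)_z dA,

where D is the disk x^2 + y^2 ≤ 1.

Compute the curl of F = (-7y (z^2 + 1), 7x (z^2 + 1), 0):
    (∇ × F)_x = ∂F_z/∂y - ∂F_y/∂z = -14x z,
    (∇ × F)_y = ∂F_x/∂z - ∂F_z/∂x = -14y z,
    (∇ × F)_z = ∂F_y/∂x - ∂F_x/∂y = 14z^2 + 14.

On z = 0, (curl F)_z = 14.

Convert to polar (x = r cos θ, y = r sin θ, dA = r dr dθ); the integrand becomes 14, so

    ∬_D (curl F)_z dA = ∫_0^{2π} ∫_0^{1} (14) · r dr dθ.

Inner (r from 0 to 1): 7.
Outer (θ from 0 to 2π): 14π.

Therefore ∮_C F · dr = 14π.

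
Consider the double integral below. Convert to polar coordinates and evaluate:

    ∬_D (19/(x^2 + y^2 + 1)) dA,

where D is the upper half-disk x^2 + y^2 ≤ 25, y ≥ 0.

The region D is 0 ≤ r ≤ 5, 0 ≤ θ ≤ π in polar coordinates, where x = r cos(θ), y = r sin(θ), and dA = r dr dθ.

Under the substitution, the integrand becomes 19/(r^2 + 1), so

    ∬_D (19/(x^2 + y^2 + 1)) dA = ∫_{0}^{π} ∫_{0}^{5} (19/(r^2 + 1)) · r dr dθ.

Inner integral (in r): ∫_{0}^{5} (19/(r^2 + 1)) · r dr = 19log(26)/2.

Outer integral (in θ): ∫_{0}^{π} (19log(26)/2) dθ = 19π log(26)/2.

Therefore ∬_D (19/(x^2 + y^2 + 1)) dA = 19π log(26)/2.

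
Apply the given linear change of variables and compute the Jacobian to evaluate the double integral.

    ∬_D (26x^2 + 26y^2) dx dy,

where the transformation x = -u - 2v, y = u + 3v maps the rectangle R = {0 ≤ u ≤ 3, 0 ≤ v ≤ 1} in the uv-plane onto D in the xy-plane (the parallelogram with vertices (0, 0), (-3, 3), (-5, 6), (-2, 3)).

Compute the Jacobian determinant of (x, y) with respect to (u, v):

    ∂(x,y)/∂(u,v) = | -1  -2 | = (-1)(3) - (-2)(1) = -1.
                   | 1  3 |

Its absolute value is |J| = 1 (the area scaling factor).

Substituting x = -u - 2v, y = u + 3v into the integrand,

    26x^2 + 26y^2 → 52u^2 + 260u v + 338v^2,

so the integral becomes

    ∬_R (52u^2 + 260u v + 338v^2) · |J| du dv = ∫_0^3 ∫_0^1 (52u^2 + 260u v + 338v^2) dv du.

Inner (v): 52u^2 + 130u + 338/3.
Outer (u): 1391.

Therefore ∬_D (26x^2 + 26y^2) dx dy = 1391.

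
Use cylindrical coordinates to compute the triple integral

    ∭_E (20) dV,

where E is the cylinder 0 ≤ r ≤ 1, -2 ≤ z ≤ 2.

In cylindrical coordinates, x = r cos(θ), y = r sin(θ), z = z, and dV = r dr dθ dz.

The integrand becomes 20, so

    ∭_E (20) dV = ∫_{0}^{2π} ∫_{0}^{1} ∫_{-2}^{2} (20) · r dz dr dθ.

Inner (z): 80r.
Middle (r from 0 to 1): 40.
Outer (θ): 80π.

Therefore the triple integral equals 80π.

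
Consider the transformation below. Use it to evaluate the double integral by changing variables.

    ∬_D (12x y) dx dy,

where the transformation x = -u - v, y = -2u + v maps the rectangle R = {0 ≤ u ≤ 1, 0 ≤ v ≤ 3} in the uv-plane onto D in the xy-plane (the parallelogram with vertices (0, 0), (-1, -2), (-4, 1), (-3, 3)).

Compute the Jacobian determinant of (x, y) with respect to (u, v):

    ∂(x,y)/∂(u,v) = | -1  -1 | = (-1)(1) - (-1)(-2) = -3.
                   | -2  1 |

Its absolute value is |J| = 3 (the area scaling factor).

Substituting x = -u - v, y = -2u + v into the integrand,

    12x y → 24u^2 + 12u v - 12v^2,

so the integral becomes

    ∬_R (24u^2 + 12u v - 12v^2) · |J| du dv = ∫_0^1 ∫_0^3 (72u^2 + 36u v - 36v^2) dv du.

Inner (v): 216u^2 + 162u - 324.
Outer (u): -171.

Therefore ∬_D (12x y) dx dy = -171.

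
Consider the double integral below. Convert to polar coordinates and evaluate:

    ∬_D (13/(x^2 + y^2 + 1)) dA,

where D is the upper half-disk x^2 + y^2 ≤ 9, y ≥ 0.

The region D is 0 ≤ r ≤ 3, 0 ≤ θ ≤ π in polar coordinates, where x = r cos(θ), y = r sin(θ), and dA = r dr dθ.

Under the substitution, the integrand becomes 13/(r^2 + 1), so

    ∬_D (13/(x^2 + y^2 + 1)) dA = ∫_{0}^{π} ∫_{0}^{3} (13/(r^2 + 1)) · r dr dθ.

Inner integral (in r): ∫_{0}^{3} (13/(r^2 + 1)) · r dr = 13log(10)/2.

Outer integral (in θ): ∫_{0}^{π} (13log(10)/2) dθ = 13π log(10)/2.

Therefore ∬_D (13/(x^2 + y^2 + 1)) dA = 13π log(10)/2.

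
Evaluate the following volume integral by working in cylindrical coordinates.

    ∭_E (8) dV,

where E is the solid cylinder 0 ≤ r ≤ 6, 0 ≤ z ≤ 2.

In cylindrical coordinates, x = r cos(θ), y = r sin(θ), z = z, and dV = r dr dθ dz.

The integrand becomes 8, so

    ∭_E (8) dV = ∫_{0}^{2π} ∫_{0}^{6} ∫_{0}^{2} (8) · r dz dr dθ.

Inner (z): 16r.
Middle (r from 0 to 6): 288.
Outer (θ): 576π.

Therefore the triple integral equals 576π.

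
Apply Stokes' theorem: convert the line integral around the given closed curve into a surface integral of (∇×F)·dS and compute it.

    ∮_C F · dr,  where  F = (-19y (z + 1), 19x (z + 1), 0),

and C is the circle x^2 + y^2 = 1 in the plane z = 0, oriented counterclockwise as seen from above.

Let S be the flat disk x^2 + y^2 ≤ 1 in the plane z = 0, with upward unit normal n̂ = ẑ. By Stokes' theorem,

    ∮_C F · dr = ∬_S (∇ × F) · n̂ dS = ∬_D (curl F)_z dA,

where D is the disk x^2 + y^2 ≤ 1.

Compute the curl of F = (-19y (z + 1), 19x (z + 1), 0):
    (∇ × F)_x = ∂F_z/∂y - ∂F_y/∂z = -19x,
    (∇ × F)_y = ∂F_x/∂z - ∂F_z/∂x = -19y,
    (∇ × F)_z = ∂F_y/∂x - ∂F_x/∂y = 38z + 38.

On z = 0, (curl F)_z = 38.

Convert to polar (x = r cos θ, y = r sin θ, dA = r dr dθ); the integrand becomes 38, so

    ∬_D (curl F)_z dA = ∫_0^{2π} ∫_0^{1} (38) · r dr dθ.

Inner (r from 0 to 1): 19.
Outer (θ from 0 to 2π): 38π.

Therefore ∮_C F · dr = 38π.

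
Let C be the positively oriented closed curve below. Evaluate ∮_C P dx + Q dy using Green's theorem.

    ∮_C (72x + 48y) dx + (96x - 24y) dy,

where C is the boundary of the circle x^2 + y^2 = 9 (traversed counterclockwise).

Green's theorem converts the closed line integral into a double integral over the enclosed region D:

    ∮_C P dx + Q dy = ∬_D (∂Q/∂x - ∂P/∂y) dA.

Here P = 72x + 48y, Q = 96x - 24y, so

    ∂Q/∂x = 96,    ∂P/∂y = 48,
    ∂Q/∂x - ∂P/∂y = 48.

D is the region x^2 + y^2 ≤ 9. Evaluating the double integral:

In polar coordinates (x = r cos θ, y = r sin θ, dA = r dr dθ) the integrand becomes 48, so

    ∬_D (48) dA = ∫_0^{2π} ∫_0^{3} (48) · r dr dθ.

Inner (r from 0 to 3): 216.
Outer (θ from 0 to 2π): 432π.

Therefore ∮_C P dx + Q dy = 432π.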